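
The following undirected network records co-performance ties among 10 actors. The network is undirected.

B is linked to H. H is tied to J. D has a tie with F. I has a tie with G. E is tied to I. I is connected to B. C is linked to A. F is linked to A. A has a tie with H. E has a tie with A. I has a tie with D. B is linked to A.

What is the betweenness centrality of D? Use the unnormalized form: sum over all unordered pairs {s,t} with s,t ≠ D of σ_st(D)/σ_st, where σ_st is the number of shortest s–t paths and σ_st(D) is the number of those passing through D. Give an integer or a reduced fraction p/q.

2

Pairs whose geodesics pass through D — G–F: 1; I–F: 1.
All other pairs contribute 0.
Summing the contributions gives betweenness(D) = 2.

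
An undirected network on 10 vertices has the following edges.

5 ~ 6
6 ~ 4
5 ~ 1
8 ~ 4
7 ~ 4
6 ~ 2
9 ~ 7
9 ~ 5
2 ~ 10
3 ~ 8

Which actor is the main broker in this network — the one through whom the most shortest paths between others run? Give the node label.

Unnormalized betweenness of each node: 1:0, 2:8, 3:0, 4:17, 5:11, 6:20, 7:3, 8:8, 9:2, 10:0.
6 has the largest value, 20, making it the main broker — the node through which the most shortest paths run.

6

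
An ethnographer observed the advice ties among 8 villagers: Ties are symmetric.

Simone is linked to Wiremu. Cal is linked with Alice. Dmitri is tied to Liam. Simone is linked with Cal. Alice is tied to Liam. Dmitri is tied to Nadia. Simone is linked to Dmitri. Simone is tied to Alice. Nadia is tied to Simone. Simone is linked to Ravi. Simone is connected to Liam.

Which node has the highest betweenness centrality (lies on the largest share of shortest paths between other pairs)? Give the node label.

Simone

Unnormalized betweenness of each node: Alice:1/2, Cal:0, Dmitri:1/2, Liam:1/2, Nadia:0, Ravi:0, Simone:31/2, Wiremu:0.
Simone has the largest value, 31/2, making it the main broker — the node through which the most shortest paths run.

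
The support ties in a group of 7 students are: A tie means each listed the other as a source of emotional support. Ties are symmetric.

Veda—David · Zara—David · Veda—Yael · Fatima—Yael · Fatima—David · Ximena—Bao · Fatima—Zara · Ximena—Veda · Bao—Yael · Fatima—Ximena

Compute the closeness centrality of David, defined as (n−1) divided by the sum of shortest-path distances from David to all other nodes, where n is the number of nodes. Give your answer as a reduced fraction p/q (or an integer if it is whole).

Distances from David: Bao:3, Fatima:1, Veda:1, Ximena:2, Yael:2, Zara:1. Sum = 10.
n = 7, so closeness = 6/10 = 3/5.

3/5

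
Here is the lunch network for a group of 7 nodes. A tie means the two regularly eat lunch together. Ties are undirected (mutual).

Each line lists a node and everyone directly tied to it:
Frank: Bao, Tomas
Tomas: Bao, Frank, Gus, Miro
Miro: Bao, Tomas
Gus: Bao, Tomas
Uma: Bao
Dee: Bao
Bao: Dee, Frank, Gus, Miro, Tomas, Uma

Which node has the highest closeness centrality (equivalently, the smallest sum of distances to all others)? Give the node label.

Bao

Farness (sum of distances to all others) for each node — Bao:6, Dee:11, Frank:10, Gus:10, Miro:10, Tomas:8, Uma:11.
The smallest farness is 6, for Bao, so Bao has the highest closeness.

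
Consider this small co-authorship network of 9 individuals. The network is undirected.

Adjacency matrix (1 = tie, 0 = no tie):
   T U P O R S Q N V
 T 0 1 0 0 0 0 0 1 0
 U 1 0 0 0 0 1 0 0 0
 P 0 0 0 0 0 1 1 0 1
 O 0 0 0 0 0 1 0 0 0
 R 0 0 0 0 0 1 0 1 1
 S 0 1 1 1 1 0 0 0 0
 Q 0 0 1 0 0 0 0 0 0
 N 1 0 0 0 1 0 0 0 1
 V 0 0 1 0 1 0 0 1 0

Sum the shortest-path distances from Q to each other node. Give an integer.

Distances from Q: N:3, O:3, P:1, R:3, S:2, T:4, U:3, V:2.
Sum = 3 + 3 + 1 + 3 + 2 + 4 + 3 + 2 = 21.

21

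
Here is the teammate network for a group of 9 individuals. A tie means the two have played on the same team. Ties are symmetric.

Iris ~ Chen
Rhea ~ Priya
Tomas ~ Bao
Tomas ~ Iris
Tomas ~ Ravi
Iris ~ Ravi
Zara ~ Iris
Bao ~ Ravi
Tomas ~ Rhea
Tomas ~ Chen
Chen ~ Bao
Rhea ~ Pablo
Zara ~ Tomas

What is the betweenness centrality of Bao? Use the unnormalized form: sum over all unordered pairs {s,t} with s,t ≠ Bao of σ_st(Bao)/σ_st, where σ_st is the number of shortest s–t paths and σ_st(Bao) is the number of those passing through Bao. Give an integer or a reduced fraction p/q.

1/3

Pairs whose geodesics pass through Bao — Chen–Ravi: 1/3.
All other pairs contribute 0.
Summing the contributions gives betweenness(Bao) = 1/3.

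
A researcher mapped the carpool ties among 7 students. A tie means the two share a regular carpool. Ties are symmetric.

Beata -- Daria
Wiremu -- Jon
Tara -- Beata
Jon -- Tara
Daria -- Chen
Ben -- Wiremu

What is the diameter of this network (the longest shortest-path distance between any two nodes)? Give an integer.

Eccentricity of each node (its greatest distance to any other): Beata:4, Ben:6, Chen:6, Daria:5, Jon:4, Tara:3, Wiremu:5.
The maximum eccentricity is 6, realized for instance by the pair Ben–Chen via Ben – Wiremu – Jon – Tara – Beata – Daria – Chen. So the diameter is 6.

6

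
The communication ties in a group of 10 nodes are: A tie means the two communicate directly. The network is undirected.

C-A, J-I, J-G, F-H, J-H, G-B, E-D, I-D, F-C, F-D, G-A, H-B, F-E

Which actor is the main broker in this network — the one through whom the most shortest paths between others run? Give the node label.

Unnormalized betweenness of each node: A:31/12, B:17/12, C:47/12, D:15/4, E:0, F:151/12, G:17/3, H:23/3, I:11/4, J:20/3.
F has the largest value, 151/12, making it the main broker — the node through which the most shortest paths run.

F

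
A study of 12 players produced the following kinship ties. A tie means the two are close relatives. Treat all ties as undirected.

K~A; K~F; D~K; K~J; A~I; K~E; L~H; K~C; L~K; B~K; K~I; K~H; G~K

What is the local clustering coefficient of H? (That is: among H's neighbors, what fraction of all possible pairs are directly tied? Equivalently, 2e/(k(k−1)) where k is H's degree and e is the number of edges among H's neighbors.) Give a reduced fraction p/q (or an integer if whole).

1

H's neighbors: K and L (k = 2).
Possible neighbor pairs: C(2,2) = 1. Edges among them: K–L → e = 1.
Clustering(H) = 1/1.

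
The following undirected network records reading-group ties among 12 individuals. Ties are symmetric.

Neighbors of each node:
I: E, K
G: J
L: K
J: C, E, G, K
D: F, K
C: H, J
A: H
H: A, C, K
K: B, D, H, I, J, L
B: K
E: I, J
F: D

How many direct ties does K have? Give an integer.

6

K is directly tied to B, D, H, I, J, and L. That is 6 neighbors, so the degree of K is 6.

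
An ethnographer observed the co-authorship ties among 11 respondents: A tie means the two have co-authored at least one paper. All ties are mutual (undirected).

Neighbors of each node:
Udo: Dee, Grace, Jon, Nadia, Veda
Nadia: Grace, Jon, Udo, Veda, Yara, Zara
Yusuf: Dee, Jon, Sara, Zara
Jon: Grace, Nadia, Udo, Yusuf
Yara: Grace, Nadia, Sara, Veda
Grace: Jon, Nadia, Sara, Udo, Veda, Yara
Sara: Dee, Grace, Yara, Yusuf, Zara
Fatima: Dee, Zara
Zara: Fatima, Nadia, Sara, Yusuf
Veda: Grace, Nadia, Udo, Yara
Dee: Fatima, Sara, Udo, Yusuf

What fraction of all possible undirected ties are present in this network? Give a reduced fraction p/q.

There are 24 edges and 11 nodes, so the maximum possible is C(11,2) = 55.
Density = 24/55.

24/55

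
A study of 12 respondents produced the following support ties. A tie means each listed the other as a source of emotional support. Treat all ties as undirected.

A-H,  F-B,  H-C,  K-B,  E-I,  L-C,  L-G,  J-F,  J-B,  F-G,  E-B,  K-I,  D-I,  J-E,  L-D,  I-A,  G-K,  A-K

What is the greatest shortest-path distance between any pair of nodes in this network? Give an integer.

Eccentricity of each node (its greatest distance to any other): A:3, B:4, C:4, D:3, E:4, F:4, G:3, H:4, I:3, J:4, K:3, L:3.
The maximum eccentricity is 4, realized for instance by the pair C–J via C – L – G – F – J. So the diameter is 4.

4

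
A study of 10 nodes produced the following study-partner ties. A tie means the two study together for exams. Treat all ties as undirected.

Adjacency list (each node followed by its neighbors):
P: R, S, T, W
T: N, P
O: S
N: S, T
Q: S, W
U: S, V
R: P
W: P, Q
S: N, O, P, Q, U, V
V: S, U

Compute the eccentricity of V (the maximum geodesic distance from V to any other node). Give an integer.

Distances from V: N:2, O:2, P:2, Q:2, R:3, S:1, T:3, U:1, W:3.
The largest is 3 (to T, W, and R), so the eccentricity of V is 3.

3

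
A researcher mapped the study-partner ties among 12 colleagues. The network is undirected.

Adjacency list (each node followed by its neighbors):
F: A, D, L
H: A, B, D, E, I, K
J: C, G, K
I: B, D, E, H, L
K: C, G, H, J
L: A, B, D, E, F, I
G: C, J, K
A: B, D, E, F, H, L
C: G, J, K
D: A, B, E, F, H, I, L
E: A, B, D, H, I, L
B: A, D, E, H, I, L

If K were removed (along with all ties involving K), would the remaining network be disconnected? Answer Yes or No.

Removing K leaves {C, G, and J} with no path to {A, B, D, E, F, H, I, and L}, so the network splits into 2 components. K is a cut vertex.

Yes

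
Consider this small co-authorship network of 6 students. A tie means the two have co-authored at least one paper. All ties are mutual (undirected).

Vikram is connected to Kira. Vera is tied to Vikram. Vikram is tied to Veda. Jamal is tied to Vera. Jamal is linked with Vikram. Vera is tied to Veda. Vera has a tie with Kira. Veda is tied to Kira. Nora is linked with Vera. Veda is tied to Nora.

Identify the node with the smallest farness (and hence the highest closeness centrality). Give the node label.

Farness (sum of distances to all others) for each node — Jamal:8, Kira:7, Nora:8, Veda:6, Vera:5, Vikram:6.
The smallest farness is 5, for Vera, so Vera has the highest closeness.

Vera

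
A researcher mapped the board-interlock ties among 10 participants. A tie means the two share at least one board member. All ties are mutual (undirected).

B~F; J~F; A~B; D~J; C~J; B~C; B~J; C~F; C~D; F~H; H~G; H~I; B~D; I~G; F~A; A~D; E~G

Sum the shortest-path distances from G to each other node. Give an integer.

Distances from G: A:3, B:3, C:3, D:4, E:1, F:2, H:1, I:1, J:3.
Sum = 3 + 3 + 3 + 4 + 1 + 2 + 1 + 1 + 3 = 21.

21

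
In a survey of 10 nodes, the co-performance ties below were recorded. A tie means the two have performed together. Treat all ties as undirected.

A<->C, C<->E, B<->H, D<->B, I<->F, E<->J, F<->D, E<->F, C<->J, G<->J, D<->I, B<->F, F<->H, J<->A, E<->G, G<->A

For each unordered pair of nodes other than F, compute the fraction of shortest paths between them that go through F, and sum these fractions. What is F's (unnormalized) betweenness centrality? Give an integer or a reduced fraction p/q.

22

Pairs whose geodesics pass through F — I–B: 1/2; I–H: 1; I–A: 3/3; I–G: 1; I–J: 1; I–C: 1; I–E: 1; D–H: 1/2; D–A: 3/3; D–G: 1; D–J: 1; D–C: 1; D–E: 1; B–A: 3/3 … (+9 more pairs).
All other pairs contribute 0.
Summing the contributions gives betweenness(F) = 22.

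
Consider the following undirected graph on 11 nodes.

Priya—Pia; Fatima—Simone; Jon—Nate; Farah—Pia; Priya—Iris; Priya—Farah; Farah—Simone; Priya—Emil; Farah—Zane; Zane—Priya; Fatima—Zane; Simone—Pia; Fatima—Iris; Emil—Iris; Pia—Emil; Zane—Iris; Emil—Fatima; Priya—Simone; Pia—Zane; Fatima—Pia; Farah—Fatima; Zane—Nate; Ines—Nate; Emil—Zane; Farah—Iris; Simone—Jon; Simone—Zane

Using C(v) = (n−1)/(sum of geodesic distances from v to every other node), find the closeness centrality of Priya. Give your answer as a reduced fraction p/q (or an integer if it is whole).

2/3

Distances from Priya: Emil:1, Farah:1, Fatima:2, Ines:3, Iris:1, Jon:2, Nate:2, Pia:1, Simone:1, Zane:1. Sum = 15.
n = 11, so closeness = 10/15 = 2/3.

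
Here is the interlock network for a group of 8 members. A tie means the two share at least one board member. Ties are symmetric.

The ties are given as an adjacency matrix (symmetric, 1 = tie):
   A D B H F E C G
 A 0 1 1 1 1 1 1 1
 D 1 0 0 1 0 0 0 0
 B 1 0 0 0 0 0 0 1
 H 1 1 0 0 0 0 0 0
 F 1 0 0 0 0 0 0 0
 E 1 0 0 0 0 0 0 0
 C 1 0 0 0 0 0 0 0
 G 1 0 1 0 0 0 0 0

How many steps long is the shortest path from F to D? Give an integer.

2

One shortest route is F – A – D, which uses 2 edges, and F and D are not directly tied, so nothing shorter exists. So d(F,D) = 2.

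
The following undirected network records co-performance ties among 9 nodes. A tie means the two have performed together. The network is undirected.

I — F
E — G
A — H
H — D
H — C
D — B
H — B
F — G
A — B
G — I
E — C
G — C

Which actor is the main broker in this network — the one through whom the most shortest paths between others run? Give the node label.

C

Unnormalized betweenness of each node: A:0, B:1/2, C:16, D:0, E:0, F:0, G:12, H:31/2, I:0.
C has the largest value, 16, making it the main broker — the node through which the most shortest paths run.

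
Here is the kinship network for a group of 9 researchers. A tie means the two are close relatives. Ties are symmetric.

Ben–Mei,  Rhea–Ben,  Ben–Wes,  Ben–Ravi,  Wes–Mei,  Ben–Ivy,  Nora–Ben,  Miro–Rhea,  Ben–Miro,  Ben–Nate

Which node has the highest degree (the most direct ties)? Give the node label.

Degrees — Ben:8, Ivy:1, Mei:2, Miro:2, Nate:1, Nora:1, Ravi:1, Rhea:2, Wes:2.
The maximum is 8, attained only by Ben.

Ben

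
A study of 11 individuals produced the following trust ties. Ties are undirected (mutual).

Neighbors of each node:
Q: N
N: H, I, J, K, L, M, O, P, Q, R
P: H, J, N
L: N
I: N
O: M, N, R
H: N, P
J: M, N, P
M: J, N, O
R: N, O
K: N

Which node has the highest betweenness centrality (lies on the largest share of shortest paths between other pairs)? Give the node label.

Unnormalized betweenness of each node: H:0, I:0, J:1/2, K:0, L:0, M:1/2, N:38, O:1/2, P:1/2, Q:0, R:0.
N has the largest value, 38, making it the main broker — the node through which the most shortest paths run.

N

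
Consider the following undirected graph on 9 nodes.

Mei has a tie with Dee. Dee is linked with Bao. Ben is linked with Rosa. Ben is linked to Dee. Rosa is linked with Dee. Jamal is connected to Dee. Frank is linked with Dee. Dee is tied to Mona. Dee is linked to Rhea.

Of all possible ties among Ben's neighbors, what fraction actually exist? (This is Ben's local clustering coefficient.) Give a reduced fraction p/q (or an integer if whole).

1

Ben's neighbors: Dee and Rosa (k = 2).
Possible neighbor pairs: C(2,2) = 1. Edges among them: Dee–Rosa → e = 1.
Clustering(Ben) = 1/1.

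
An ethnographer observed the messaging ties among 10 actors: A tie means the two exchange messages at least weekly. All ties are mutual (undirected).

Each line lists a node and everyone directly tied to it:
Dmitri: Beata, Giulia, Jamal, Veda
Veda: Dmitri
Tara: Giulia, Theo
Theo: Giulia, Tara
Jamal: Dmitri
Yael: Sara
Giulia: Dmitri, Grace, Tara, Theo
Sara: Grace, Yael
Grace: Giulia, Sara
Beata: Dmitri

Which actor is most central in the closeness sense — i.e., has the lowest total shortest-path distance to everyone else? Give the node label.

Farness (sum of distances to all others) for each node — Beata:25, Dmitri:17, Giulia:15, Grace:19, Jamal:25, Sara:25, Tara:22, Theo:22, Veda:25, Yael:33.
The smallest farness is 15, for Giulia, so Giulia has the highest closeness.

Giulia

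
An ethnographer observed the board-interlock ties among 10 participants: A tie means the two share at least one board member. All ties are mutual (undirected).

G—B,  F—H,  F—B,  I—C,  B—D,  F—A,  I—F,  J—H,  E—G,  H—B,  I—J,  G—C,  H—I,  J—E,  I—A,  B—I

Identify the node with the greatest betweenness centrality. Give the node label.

B

Unnormalized betweenness of each node: A:0, B:23/2, C:5/6, D:0, E:1, F:11/6, G:13/3, H:11/6, I:11, J:11/3.
B has the largest value, 23/2, making it the main broker — the node through which the most shortest paths run.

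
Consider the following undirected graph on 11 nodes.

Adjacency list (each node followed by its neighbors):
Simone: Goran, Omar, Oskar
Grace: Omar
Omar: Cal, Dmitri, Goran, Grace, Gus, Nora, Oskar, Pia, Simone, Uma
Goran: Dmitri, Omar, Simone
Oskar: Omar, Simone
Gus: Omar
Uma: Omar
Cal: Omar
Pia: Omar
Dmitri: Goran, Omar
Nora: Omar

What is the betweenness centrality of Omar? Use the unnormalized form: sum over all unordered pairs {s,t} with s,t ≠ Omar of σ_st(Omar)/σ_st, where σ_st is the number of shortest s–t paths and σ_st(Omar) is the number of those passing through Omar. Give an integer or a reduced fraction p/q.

Pairs whose geodesics pass through Omar — Nora–Goran: 1; Nora–Pia: 1; Nora–Cal: 1; Nora–Simone: 1; Nora–Dmitri: 1; Nora–Uma: 1; Nora–Grace: 1; Nora–Oskar: 1; Nora–Gus: 1; Goran–Pia: 1; Goran–Cal: 1; Goran–Uma: 1; Goran–Grace: 1; Goran–Oskar: 1/2 … (+28 more pairs).
All other pairs contribute 0.
Summing the contributions gives betweenness(Omar) = 41.

41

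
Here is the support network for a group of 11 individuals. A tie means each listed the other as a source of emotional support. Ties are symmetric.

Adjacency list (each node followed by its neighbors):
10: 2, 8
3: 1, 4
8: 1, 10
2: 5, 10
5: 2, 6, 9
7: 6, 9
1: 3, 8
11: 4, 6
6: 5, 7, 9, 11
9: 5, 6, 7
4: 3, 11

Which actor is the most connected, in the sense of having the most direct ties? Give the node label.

Degrees — 1:2, 2:2, 3:2, 4:2, 5:3, 6:4, 7:2, 8:2, 9:3, 10:2, 11:2.
The maximum is 4, attained only by 6.

6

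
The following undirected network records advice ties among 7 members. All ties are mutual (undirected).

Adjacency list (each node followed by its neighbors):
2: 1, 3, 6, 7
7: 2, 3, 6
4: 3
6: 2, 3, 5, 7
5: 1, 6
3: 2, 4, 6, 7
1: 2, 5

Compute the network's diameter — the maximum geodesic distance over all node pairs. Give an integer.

3

Eccentricity of each node (its greatest distance to any other): 1:3, 2:2, 3:2, 4:3, 5:3, 6:2, 7:2.
The maximum eccentricity is 3, realized for instance by the pair 5–4 via 5 – 6 – 3 – 4. So the diameter is 3.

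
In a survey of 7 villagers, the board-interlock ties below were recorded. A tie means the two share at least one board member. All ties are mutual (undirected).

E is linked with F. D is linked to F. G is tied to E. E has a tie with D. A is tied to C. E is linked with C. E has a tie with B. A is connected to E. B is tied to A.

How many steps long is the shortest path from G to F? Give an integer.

2

One shortest route is G – E – F, which uses 2 edges, and G and F are not directly tied, so nothing shorter exists. So d(G,F) = 2.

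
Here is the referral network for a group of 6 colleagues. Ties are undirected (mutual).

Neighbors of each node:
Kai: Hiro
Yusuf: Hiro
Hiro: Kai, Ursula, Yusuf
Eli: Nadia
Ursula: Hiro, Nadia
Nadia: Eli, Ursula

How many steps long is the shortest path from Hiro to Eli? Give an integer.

3

One shortest route is Hiro – Ursula – Nadia – Eli, which uses 3 edges, and at distance 2 from Hiro we only reach {Nadia}, which does not include Eli. So d(Hiro,Eli) = 3.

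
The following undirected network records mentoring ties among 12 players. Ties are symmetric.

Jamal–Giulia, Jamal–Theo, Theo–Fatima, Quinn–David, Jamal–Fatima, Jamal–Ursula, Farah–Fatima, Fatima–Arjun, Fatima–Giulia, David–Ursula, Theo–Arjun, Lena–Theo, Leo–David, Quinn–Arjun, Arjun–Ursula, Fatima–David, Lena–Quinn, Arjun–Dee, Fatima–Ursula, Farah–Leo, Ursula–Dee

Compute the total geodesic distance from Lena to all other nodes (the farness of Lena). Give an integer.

Distances from Lena: Arjun:2, David:2, Dee:3, Farah:3, Fatima:2, Giulia:3, Jamal:2, Leo:3, Quinn:1, Theo:1, Ursula:3.
Sum = 2 + 2 + 3 + 3 + 2 + 3 + 2 + 3 + 1 + 1 + 3 = 25.

25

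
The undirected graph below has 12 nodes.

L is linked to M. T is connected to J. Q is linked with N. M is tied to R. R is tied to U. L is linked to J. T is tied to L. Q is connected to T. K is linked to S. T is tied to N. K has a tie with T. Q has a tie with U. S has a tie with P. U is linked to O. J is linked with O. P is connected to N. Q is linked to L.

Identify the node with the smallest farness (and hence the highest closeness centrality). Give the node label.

T

Farness (sum of distances to all others) for each node — J:22, K:25, L:20, M:27, N:22, O:27, P:29, Q:19, R:30, S:32, T:18, U:23.
The smallest farness is 18, for T, so T has the highest closeness.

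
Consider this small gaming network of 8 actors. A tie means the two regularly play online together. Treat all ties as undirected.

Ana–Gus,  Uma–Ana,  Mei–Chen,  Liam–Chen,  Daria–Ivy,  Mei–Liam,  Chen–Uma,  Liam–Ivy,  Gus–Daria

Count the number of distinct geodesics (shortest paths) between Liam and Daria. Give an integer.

The shortest distance is 2, and the only length-2 path is Liam–Ivy–Daria. So there is exactly 1 shortest path.

1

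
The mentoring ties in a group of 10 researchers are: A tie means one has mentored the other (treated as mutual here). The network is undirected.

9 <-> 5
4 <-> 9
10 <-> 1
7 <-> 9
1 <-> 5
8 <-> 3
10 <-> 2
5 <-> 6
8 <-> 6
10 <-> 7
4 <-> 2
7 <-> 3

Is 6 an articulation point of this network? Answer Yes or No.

No

Even without 6, every remaining node can still reach every other (the residual graph is connected), so 6 is not a cut vertex.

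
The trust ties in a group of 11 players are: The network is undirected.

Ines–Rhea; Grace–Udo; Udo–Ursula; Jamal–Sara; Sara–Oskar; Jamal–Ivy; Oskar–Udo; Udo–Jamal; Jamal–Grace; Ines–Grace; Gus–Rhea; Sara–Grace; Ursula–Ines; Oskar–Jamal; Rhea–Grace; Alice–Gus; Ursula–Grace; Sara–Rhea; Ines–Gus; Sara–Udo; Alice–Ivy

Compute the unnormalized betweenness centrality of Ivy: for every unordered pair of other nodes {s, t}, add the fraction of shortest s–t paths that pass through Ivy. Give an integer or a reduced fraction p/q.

49/12

Pairs whose geodesics pass through Ivy — Oskar–Alice: 1; Jamal–Gus: 1/4; Jamal–Alice: 1; Sara–Alice: 1/2; Udo–Alice: 1; Alice–Grace: 1/3.
All other pairs contribute 0.
Summing the contributions gives betweenness(Ivy) = 49/12.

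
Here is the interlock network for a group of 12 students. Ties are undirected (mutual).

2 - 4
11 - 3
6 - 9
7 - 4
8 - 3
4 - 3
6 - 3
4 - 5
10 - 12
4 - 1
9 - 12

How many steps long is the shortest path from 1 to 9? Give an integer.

One shortest route is 1 – 4 – 3 – 6 – 9, which uses 4 edges, and at distance 3 from 1 we only reach {6, 8, 11}, which does not include 9. So d(1,9) = 4.

4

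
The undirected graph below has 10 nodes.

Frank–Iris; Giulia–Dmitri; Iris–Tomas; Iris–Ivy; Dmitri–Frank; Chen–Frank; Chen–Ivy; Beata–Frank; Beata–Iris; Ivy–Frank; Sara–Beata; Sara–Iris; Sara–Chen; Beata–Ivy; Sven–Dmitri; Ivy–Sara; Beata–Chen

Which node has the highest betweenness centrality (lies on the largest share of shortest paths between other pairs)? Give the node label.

Unnormalized betweenness of each node: Beata:3/2, Chen:1, Dmitri:15, Frank:37/2, Giulia:0, Iris:9, Ivy:3/2, Sara:1/2, Sven:0, Tomas:0.
Frank has the largest value, 37/2, making it the main broker — the node through which the most shortest paths run.

Frank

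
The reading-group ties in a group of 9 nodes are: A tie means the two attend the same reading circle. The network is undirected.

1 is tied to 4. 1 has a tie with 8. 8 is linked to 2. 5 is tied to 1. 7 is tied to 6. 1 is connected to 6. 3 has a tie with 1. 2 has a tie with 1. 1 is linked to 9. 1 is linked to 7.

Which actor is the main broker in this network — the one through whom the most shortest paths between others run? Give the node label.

Unnormalized betweenness of each node: 1:26, 2:0, 3:0, 4:0, 5:0, 6:0, 7:0, 8:0, 9:0.
1 has the largest value, 26, making it the main broker — the node through which the most shortest paths run.

1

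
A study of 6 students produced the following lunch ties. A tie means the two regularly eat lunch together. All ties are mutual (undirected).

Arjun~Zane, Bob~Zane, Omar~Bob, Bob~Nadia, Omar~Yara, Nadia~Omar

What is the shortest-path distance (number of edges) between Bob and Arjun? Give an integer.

One shortest route is Bob – Zane – Arjun, which uses 2 edges, and Bob and Arjun are not directly tied, so nothing shorter exists. So d(Bob,Arjun) = 2.

2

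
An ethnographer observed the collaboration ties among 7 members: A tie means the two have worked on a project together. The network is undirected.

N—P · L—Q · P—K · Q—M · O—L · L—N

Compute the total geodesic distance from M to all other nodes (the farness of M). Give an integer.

18

Distances from M: K:5, L:2, N:3, O:3, P:4, Q:1.
Sum = 5 + 2 + 3 + 3 + 4 + 1 = 18.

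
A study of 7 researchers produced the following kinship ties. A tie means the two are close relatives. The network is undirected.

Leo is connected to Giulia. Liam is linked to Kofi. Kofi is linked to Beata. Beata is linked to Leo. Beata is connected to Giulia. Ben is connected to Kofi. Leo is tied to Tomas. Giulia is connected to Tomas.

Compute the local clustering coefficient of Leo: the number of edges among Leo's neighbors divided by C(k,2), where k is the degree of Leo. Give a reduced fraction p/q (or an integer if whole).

Leo's neighbors: Beata, Giulia, and Tomas (k = 3).
Possible neighbor pairs: C(3,2) = 3. Edges among them: Beata–Giulia, Giulia–Tomas → e = 2.
Clustering(Leo) = 2/3.

2/3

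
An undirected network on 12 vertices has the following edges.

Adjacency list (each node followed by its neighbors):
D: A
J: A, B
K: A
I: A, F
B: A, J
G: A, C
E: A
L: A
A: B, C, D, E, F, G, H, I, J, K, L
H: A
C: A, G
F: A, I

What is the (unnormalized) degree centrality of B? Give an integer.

B is directly tied to A and J. That is 2 neighbors, so the degree of B is 2.

2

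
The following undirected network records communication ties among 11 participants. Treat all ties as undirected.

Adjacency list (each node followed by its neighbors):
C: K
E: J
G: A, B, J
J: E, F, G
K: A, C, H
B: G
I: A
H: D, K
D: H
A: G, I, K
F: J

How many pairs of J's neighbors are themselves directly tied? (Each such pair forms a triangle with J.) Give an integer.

J's neighbors are E, F, and G, but none of them are tied to each other, so no triangle contains J.

0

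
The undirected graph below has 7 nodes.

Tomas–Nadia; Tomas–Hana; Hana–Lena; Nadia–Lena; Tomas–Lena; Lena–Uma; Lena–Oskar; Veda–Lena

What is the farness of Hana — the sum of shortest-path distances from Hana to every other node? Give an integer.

Distances from Hana: Lena:1, Nadia:2, Oskar:2, Tomas:1, Uma:2, Veda:2.
Sum = 1 + 2 + 2 + 1 + 2 + 2 = 10.

10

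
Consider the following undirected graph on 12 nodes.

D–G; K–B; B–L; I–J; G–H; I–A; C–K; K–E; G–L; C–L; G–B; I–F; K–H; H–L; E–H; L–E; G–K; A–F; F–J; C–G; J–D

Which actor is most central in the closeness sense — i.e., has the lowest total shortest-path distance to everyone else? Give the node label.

Farness (sum of distances to all others) for each node — A:42, B:27, C:27, D:22, E:32, F:33, G:20, H:26, I:33, J:26, K:25, L:25.
The smallest farness is 20, for G, so G has the highest closeness.

G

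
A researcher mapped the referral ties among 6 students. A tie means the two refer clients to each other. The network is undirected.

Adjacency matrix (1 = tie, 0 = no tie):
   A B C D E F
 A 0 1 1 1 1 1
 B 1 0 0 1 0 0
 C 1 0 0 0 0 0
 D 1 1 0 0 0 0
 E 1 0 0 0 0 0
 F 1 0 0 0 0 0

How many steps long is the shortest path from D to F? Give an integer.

One shortest route is D – A – F, which uses 2 edges, and D and F are not directly tied, so nothing shorter exists. So d(D,F) = 2.

2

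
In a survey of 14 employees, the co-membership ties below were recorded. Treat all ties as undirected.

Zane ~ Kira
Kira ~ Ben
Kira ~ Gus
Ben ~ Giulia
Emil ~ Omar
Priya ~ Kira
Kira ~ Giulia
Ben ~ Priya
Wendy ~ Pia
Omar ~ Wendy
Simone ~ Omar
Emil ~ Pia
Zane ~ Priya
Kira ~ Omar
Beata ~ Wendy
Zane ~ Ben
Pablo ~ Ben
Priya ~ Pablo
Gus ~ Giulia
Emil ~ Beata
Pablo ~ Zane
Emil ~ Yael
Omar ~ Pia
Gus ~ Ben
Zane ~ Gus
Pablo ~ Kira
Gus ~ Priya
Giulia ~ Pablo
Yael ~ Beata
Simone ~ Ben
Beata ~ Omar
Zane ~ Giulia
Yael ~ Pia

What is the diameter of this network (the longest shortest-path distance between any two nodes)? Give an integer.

4

Eccentricity of each node (its greatest distance to any other): Beata:3, Ben:4, Emil:3, Giulia:4, Gus:4, Kira:3, Omar:2, Pablo:4, Pia:3, Priya:4, Simone:3, Wendy:3, Yael:4, Zane:4.
The maximum eccentricity is 4, realized for instance by the pair Pablo–Yael via Pablo – Kira – Omar – Pia – Yael. So the diameter is 4.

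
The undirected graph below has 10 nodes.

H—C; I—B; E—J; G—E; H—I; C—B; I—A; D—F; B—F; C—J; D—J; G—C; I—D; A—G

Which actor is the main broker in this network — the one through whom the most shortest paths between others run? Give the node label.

Unnormalized betweenness of each node: A:11/6, B:25/6, C:9, D:31/6, E:7/6, F:1/2, G:14/3, H:1/2, I:22/3, J:17/3.
C has the largest value, 9, making it the main broker — the node through which the most shortest paths run.

C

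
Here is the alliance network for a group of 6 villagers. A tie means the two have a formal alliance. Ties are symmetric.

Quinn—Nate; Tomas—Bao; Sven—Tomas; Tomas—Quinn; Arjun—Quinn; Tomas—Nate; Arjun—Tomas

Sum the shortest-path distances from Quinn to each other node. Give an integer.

Distances from Quinn: Arjun:1, Bao:2, Nate:1, Sven:2, Tomas:1.
Sum = 1 + 2 + 1 + 2 + 1 = 7.

7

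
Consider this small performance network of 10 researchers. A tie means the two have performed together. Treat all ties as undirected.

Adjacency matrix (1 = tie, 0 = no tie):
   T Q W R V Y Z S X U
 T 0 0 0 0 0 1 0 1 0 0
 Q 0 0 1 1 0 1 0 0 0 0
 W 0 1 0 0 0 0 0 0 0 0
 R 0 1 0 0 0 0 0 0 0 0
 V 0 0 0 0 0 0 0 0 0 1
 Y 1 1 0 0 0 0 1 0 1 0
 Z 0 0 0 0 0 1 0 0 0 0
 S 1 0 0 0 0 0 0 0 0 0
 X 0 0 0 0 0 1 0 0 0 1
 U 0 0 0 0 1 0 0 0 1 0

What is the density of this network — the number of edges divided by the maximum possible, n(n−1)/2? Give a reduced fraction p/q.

1/5

There are 9 edges and 10 nodes, so the maximum possible is C(10,2) = 45.
Density = 9/45 = 1/5.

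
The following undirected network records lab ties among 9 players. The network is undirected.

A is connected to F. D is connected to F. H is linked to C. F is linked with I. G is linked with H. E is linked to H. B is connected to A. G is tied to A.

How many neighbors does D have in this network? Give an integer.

1

D is directly tied to F. That is 1 neighbor, so the degree of D is 1.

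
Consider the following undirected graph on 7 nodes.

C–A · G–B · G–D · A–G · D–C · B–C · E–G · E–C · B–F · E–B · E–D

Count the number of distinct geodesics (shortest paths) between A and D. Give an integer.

The shortest distance is 2. The length-2 paths are: A–G–D; A–C–D.
That gives 2 distinct shortest paths.

2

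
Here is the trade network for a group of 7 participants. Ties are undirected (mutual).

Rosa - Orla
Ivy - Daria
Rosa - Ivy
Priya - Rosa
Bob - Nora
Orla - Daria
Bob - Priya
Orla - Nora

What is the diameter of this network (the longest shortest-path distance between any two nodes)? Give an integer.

Eccentricity of each node (its greatest distance to any other): Bob:3, Daria:3, Ivy:3, Nora:3, Orla:2, Priya:3, Rosa:2.
The maximum eccentricity is 3, realized for instance by the pair Daria–Priya via Daria – Orla – Rosa – Priya. So the diameter is 3.

3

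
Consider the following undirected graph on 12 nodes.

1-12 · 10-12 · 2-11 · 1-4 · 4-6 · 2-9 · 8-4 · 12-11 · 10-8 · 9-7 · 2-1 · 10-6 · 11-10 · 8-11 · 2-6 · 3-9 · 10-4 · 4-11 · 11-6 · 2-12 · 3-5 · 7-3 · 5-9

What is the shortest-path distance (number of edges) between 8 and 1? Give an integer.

2

One shortest route is 8 – 4 – 1, which uses 2 edges, and 8 and 1 are not directly tied, so nothing shorter exists. So d(8,1) = 2.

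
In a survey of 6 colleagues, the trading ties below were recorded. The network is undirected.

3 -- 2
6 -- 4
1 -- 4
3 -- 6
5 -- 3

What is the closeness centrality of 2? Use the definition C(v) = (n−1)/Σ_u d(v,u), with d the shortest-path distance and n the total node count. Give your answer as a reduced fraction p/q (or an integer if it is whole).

Distances from 2: 1:4, 3:1, 4:3, 5:2, 6:2. Sum = 12.
n = 6, so closeness = 5/12.

5/12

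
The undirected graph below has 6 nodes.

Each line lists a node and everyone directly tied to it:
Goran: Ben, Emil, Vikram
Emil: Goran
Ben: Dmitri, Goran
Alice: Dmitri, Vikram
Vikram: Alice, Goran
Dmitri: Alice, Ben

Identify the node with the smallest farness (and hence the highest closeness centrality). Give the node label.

Goran

Farness (sum of distances to all others) for each node — Alice:9, Ben:8, Dmitri:9, Emil:11, Goran:7, Vikram:8.
The smallest farness is 7, for Goran, so Goran has the highest closeness.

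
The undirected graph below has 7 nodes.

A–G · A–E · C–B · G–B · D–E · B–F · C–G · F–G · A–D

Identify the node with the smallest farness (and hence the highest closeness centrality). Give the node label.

Farness (sum of distances to all others) for each node — A:9, B:11, C:12, D:13, E:13, F:12, G:8.
The smallest farness is 8, for G, so G has the highest closeness.

G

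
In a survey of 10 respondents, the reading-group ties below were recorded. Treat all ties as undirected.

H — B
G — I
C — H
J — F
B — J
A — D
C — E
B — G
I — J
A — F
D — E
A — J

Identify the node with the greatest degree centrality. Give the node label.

Degrees — A:3, B:3, C:2, D:2, E:2, F:2, G:2, H:2, I:2, J:4.
The maximum is 4, attained only by J.

J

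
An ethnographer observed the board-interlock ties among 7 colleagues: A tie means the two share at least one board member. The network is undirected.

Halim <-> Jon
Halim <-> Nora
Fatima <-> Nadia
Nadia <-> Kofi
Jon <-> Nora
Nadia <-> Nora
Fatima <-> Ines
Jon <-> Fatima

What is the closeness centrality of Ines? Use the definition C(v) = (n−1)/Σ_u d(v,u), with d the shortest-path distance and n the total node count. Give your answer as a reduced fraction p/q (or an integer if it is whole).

Distances from Ines: Fatima:1, Halim:3, Jon:2, Kofi:3, Nadia:2, Nora:3. Sum = 14.
n = 7, so closeness = 6/14 = 3/7.

3/7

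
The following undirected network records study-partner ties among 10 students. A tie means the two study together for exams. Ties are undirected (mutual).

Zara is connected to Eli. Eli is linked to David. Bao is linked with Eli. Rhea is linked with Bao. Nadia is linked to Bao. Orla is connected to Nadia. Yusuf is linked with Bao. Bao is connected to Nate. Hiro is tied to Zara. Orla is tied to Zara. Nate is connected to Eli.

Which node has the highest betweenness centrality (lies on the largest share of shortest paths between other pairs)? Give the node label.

Bao

Unnormalized betweenness of each node: Bao:37/2, David:0, Eli:33/2, Hiro:0, Nadia:7/2, Nate:0, Orla:2, Rhea:0, Yusuf:0, Zara:21/2.
Bao has the largest value, 37/2, making it the main broker — the node through which the most shortest paths run.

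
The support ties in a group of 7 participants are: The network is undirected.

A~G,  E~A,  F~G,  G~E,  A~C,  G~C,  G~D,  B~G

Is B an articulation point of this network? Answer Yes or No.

No

Even without B, every remaining node can still reach every other (the residual graph is connected), so B is not a cut vertex.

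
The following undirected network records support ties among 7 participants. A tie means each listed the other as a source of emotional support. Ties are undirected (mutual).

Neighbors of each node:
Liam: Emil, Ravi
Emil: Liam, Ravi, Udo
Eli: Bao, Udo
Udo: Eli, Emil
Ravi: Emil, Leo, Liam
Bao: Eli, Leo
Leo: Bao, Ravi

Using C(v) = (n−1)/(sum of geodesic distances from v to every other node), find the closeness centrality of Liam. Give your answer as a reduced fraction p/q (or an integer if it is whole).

Distances from Liam: Bao:3, Eli:3, Emil:1, Leo:2, Ravi:1, Udo:2. Sum = 12.
n = 7, so closeness = 6/12 = 1/2.

1/2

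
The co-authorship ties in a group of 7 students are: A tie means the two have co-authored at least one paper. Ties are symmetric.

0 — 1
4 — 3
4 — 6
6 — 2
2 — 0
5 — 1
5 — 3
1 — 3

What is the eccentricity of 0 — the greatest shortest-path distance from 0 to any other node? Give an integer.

Distances from 0: 1:1, 2:1, 3:2, 4:3, 5:2, 6:2.
The largest is 3 (to 4), so the eccentricity of 0 is 3.

3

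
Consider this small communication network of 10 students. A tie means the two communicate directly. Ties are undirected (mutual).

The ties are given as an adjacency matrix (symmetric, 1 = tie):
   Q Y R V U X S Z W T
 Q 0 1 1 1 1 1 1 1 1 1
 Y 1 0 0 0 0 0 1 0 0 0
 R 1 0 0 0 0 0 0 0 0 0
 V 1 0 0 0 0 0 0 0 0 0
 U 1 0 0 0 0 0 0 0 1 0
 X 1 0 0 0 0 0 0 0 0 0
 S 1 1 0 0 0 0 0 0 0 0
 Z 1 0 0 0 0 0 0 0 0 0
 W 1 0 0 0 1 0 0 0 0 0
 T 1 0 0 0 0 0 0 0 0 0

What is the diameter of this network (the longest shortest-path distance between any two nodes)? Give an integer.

Eccentricity of each node (its greatest distance to any other): Q:1, R:2, S:2, T:2, U:2, V:2, W:2, X:2, Y:2, Z:2.
The maximum eccentricity is 2, realized for instance by the pair Y–R via Y – Q – R. So the diameter is 2.

2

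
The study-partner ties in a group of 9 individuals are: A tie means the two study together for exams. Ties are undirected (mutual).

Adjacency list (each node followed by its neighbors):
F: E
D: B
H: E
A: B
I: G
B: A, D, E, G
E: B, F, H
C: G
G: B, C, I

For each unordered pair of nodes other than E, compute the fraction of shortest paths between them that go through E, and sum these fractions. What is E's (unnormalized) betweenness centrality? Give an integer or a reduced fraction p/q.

13

Pairs whose geodesics pass through E — F–I: 1; F–B: 1; F–A: 1; F–D: 1; F–H: 1; F–C: 1; F–G: 1; I–H: 1; B–H: 1; A–H: 1; D–H: 1; H–C: 1; H–G: 1.
All other pairs contribute 0.
Summing the contributions gives betweenness(E) = 13.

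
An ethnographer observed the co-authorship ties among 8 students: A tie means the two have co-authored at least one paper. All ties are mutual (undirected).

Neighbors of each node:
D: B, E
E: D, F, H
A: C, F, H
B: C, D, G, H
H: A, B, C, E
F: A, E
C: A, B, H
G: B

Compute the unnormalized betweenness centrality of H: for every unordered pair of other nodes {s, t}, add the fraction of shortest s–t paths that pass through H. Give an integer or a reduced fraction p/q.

5

Pairs whose geodesics pass through H — A–E: 1/2; A–G: 1/2; A–B: 1/2; A–D: 2/4; E–G: 1/2; E–B: 1/2; E–C: 1; F–G: 2/4; F–B: 2/4.
All other pairs contribute 0.
Summing the contributions gives betweenness(H) = 5.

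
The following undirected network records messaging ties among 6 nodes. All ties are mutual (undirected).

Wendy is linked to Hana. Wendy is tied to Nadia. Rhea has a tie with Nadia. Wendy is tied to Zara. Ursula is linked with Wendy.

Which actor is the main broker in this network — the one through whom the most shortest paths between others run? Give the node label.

Unnormalized betweenness of each node: Hana:0, Nadia:4, Rhea:0, Ursula:0, Wendy:9, Zara:0.
Wendy has the largest value, 9, making it the main broker — the node through which the most shortest paths run.

Wendy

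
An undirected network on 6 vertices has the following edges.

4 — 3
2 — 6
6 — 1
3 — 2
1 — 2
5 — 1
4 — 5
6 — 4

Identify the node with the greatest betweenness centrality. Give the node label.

4

Unnormalized betweenness of each node: 1:3/2, 2:3/2, 3:1/2, 4:2, 5:1/2, 6:1.
4 has the largest value, 2, making it the main broker — the node through which the most shortest paths run.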